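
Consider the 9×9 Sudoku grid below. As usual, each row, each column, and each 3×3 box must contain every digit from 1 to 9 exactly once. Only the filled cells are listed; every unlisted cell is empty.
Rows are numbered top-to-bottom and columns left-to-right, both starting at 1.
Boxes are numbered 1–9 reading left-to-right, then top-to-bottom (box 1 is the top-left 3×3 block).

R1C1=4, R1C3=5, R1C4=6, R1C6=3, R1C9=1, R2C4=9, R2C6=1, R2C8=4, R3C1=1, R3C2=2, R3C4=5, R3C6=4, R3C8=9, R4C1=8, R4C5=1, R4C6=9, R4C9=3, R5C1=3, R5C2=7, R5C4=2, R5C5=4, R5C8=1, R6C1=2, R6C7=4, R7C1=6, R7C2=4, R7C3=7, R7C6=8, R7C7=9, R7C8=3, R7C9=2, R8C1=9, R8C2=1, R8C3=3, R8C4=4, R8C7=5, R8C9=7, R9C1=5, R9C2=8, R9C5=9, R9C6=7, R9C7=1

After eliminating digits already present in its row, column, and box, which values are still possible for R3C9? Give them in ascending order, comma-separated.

6,8

Row 3 already contains {1, 2, 4, 5, 9}.
Column 9 already contains {1, 2, 3, 7}.
Its 3×3 block (box 3) already contains {1, 4, 9}.
Removing those from 1–9 leaves {6, 8} as the candidates for R3C9.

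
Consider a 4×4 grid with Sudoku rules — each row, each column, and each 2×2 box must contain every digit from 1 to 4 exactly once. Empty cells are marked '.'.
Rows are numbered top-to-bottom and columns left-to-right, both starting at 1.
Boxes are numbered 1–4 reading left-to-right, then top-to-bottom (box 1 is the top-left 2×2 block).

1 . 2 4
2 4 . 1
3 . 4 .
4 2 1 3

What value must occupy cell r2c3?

Row 2 already contains {1, 2, 4}.
Column 3 already contains {1, 2, 4}.
Its 2×2 block (box 2) already contains {1, 2, 4}.
The only value from 1–4 not eliminated is 3, so r2c3 = 3.

3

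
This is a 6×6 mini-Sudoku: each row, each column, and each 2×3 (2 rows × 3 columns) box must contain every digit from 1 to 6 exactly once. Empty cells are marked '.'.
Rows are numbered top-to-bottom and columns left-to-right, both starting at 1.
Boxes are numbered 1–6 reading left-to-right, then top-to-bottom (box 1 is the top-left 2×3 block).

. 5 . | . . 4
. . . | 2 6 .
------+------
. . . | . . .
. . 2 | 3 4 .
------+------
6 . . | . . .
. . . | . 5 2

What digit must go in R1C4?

1

Row 1 already contains {4, 5}.
Column 4 already contains {2, 3}.
Its 2×3 block (box 2) already contains {2, 4, 6}.
The only value from 1–6 not eliminated is 1, so R1C4 = 1.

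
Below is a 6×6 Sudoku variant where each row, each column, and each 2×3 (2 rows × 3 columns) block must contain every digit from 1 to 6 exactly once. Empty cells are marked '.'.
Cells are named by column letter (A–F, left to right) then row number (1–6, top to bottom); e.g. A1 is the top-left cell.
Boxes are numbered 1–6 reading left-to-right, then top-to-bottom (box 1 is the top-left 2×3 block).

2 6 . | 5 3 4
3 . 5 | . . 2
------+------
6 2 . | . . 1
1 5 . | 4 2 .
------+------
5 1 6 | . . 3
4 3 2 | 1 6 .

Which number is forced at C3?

Cell C3 itself could take any of {3, 4} by direct elimination.
Consider where 4 can go in column C.
C1 is out (row 1 already has a 4).
C4 is out (row 4 already has a 4).
So the only cell in column C that can hold 4 is C3.
Therefore C3 = 4.

4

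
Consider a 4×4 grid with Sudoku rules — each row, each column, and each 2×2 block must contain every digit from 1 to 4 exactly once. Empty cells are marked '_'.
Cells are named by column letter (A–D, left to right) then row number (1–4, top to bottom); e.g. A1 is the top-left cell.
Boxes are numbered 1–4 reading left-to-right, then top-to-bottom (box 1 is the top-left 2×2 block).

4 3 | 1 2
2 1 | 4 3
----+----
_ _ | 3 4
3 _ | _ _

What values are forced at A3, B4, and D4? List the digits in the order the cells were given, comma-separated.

1,4,1

For A3:
  Row 3 already contains {3, 4}.
  Column A already contains {2, 3, 4}.
  Its 2×2 block (box 3) already contains {3}.
  The only value from 1–4 not eliminated is 1, so A3 = 1.
For B4:
  Consider where 4 can go in box 3.
  A3 is out (row 3 already has a 4).
  B3 is out (row 3 already has a 4).
  So the only cell in box 3 that can hold 4 is B4.
  So B4 = 4.
For D4:
  Row 4 already contains {3}.
  Column D already contains {2, 3, 4}.
  Its 2×2 block (box 4) already contains {3, 4}.
  The only value from 1–4 not eliminated is 1, so D4 = 1.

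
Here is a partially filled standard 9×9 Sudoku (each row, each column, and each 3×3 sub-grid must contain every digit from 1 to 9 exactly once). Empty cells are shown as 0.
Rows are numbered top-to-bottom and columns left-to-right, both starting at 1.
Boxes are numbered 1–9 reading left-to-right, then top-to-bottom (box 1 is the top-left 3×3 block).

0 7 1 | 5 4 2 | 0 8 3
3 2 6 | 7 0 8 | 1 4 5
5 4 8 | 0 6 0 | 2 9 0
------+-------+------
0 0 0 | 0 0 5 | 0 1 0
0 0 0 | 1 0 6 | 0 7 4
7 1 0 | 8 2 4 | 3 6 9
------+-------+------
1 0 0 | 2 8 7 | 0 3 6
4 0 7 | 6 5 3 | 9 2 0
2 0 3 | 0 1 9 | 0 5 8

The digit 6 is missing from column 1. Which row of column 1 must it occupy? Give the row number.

Consider where 6 can go in column 1.
R1C1 is out (box 1 already has a 6).
R5C1 is out (row 5 already has a 6).
So the only cell in column 1 that can hold 6 is R4C1.
That is row 4.

4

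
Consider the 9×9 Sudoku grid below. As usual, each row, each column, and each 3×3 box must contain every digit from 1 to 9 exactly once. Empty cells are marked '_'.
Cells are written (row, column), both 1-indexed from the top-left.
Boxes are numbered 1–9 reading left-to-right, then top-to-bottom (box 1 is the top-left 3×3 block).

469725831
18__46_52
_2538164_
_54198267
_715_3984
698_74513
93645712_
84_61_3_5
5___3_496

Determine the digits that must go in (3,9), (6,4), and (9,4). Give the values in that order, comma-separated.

For (3,9):
  Row 3 already contains {1, 2, 3, 4, 5, 6, 8}.
  Column 9 already contains {1, 2, 3, 4, 5, 6, 7}.
  Its 3×3 block (box 3) already contains {1, 2, 3, 4, 5, 6, 8}.
  The only value from 1–9 not eliminated is 9, so (3,9) = 9.
For (6,4):
  Row 6 already contains {1, 3, 4, 5, 6, 7, 8, 9}.
  Column 4 already contains {1, 3, 4, 5, 6, 7}.
  Its 3×3 block (box 5) already contains {1, 3, 4, 5, 7, 8, 9}.
  The only value from 1–9 not eliminated is 2, so (6,4) = 2.
For (9,4):
  Consider where 8 can go in box 8.
  (8,6) is out (row 8 already has a 8).
  (9,6) is out (column 6 already has a 8).
  So the only cell in box 8 that can hold 8 is (9,4).
  So (9,4) = 8.

9,2,8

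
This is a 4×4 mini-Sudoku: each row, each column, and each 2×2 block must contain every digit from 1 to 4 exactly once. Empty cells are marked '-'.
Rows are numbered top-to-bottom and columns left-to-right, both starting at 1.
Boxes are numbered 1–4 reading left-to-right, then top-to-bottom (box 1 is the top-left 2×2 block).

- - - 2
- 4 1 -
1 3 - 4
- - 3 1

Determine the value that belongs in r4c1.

4

Cell r4c1 itself could take any of {2, 4} by direct elimination.
Consider where 4 can go in column 1.
r1c1 is out (box 1 already has a 4).
r2c1 is out (row 2 already has a 4).
So the only cell in column 1 that can hold 4 is r4c1.
Therefore r4c1 = 4.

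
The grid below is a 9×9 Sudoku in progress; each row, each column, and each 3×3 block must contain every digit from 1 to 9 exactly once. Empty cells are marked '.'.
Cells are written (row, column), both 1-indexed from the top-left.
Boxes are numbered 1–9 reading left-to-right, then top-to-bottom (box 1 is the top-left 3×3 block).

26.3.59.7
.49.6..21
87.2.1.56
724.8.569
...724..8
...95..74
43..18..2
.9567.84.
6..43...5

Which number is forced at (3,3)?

3

Row 3 already contains {1, 2, 5, 6, 7, 8}.
Column 3 already contains {4, 5, 9}.
Its 3×3 block (box 1) already contains {2, 4, 6, 7, 8, 9}.
The only value from 1–9 not eliminated is 3, so (3,3) = 3.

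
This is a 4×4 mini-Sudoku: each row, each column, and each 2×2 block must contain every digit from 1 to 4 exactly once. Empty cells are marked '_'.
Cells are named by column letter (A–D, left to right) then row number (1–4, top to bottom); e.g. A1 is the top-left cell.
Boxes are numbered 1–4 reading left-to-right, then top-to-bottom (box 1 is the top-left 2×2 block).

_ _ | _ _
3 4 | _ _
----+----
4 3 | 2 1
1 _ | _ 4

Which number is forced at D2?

Row 2 already contains {3, 4}.
Column D already contains {1, 4}.
Its 2×2 block (box 2) already contains {}.
The only value from 1–4 not eliminated is 2, so D2 = 2.

2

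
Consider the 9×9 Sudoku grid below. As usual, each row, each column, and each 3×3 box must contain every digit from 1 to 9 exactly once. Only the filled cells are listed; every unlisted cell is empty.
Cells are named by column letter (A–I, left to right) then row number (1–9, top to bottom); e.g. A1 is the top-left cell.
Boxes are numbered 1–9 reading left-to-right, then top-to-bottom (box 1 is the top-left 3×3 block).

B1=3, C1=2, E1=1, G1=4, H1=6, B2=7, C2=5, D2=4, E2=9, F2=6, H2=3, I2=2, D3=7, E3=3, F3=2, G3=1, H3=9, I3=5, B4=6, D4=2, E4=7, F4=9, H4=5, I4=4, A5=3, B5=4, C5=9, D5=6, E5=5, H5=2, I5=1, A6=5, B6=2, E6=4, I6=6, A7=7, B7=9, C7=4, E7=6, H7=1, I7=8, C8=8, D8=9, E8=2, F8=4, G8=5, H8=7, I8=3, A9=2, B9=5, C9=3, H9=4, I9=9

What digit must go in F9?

7

Cell F9 itself could take any of {1, 7, 8} by direct elimination.
Consider where 7 can go in column F.
F1 is out (box 2 already has a 7).
F5 is out (box 5 already has a 7).
F6 is out (box 5 already has a 7).
F7 is out (row 7 already has a 7).
So the only cell in column F that can hold 7 is F9.
Therefore F9 = 7.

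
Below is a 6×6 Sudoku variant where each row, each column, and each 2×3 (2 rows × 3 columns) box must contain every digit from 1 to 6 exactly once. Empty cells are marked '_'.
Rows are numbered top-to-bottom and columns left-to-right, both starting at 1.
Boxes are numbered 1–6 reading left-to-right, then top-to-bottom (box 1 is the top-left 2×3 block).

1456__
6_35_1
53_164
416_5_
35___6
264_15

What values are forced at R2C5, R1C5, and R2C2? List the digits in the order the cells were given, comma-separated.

4,3,2

For R2C5:
  Consider where 4 can go in box 2.
  R1C5 is out (row 1 already has a 4).
  R1C6 is out (row 1 already has a 4).
  So the only cell in box 2 that can hold 4 is R2C5.
  So R2C5 = 4.
For R1C5:
  Consider where 3 can go in column 5.
  R2C5 is out (row 2 already has a 3).
  R5C5 is out (row 5 already has a 3).
  So the only cell in column 5 that can hold 3 is R1C5.
  So R1C5 = 3.
For R2C2:
  Row 2 already contains {1, 3, 5, 6}.
  Column 2 already contains {1, 3, 4, 5, 6}.
  Its 2×3 block (box 1) already contains {1, 3, 4, 5, 6}.
  The only value from 1–6 not eliminated is 2, so R2C2 = 2.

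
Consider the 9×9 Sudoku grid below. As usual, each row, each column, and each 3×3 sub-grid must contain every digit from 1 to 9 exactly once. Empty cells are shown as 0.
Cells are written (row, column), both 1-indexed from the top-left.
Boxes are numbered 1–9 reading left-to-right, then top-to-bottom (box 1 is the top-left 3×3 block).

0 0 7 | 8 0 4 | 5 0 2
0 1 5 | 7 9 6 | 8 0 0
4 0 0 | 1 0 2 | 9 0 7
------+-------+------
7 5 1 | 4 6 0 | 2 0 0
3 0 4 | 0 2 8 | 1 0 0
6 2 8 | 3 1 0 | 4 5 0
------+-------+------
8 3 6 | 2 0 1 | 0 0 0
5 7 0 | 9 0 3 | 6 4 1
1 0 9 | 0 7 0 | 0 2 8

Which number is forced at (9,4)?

Cell (9,4) itself could take any of {5, 6} by direct elimination.
Consider where 6 can go in row 9.
(9,2) is out (box 7 already has a 6).
(9,6) is out (column 6 already has a 6).
(9,7) is out (column 7 already has a 6).
So the only cell in row 9 that can hold 6 is (9,4).
Therefore (9,4) = 6.

6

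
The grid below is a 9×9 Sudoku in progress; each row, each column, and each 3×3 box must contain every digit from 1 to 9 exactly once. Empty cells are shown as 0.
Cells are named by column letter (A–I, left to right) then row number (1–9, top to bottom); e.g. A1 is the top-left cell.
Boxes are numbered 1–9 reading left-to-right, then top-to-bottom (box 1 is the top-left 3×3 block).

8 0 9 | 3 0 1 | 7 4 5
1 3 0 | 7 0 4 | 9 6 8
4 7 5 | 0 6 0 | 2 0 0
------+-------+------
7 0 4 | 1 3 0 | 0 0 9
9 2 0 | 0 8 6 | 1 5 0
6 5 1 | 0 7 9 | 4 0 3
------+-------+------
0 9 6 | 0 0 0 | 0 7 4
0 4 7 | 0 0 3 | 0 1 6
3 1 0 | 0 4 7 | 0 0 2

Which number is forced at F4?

5

Cell F4 itself could take any of {2, 5} by direct elimination.
Consider where 5 can go in box 5.
D5 is out (row 5 already has a 5).
D6 is out (row 6 already has a 5).
So the only cell in box 5 that can hold 5 is F4.
Therefore F4 = 5.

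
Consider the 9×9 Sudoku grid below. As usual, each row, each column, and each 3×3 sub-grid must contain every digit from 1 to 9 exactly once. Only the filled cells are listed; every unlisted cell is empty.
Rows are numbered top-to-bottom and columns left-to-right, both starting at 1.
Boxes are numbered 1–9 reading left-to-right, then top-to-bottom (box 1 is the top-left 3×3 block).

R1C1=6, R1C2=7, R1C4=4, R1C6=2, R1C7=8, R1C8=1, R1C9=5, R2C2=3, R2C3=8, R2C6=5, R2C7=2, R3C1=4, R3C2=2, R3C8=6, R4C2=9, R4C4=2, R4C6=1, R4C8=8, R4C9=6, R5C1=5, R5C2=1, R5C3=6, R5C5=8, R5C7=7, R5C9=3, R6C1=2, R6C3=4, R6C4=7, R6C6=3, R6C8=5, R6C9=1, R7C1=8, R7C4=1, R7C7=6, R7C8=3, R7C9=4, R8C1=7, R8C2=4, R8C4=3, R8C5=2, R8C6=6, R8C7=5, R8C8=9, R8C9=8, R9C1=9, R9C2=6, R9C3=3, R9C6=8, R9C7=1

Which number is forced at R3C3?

5

Cell R3C3 itself could take any of {1, 5, 9} by direct elimination.
Consider where 5 can go in box 1.
R1C3 is out (row 1 already has a 5).
R2C1 is out (row 2 already has a 5).
So the only cell in box 1 that can hold 5 is R3C3.
Therefore R3C3 = 5.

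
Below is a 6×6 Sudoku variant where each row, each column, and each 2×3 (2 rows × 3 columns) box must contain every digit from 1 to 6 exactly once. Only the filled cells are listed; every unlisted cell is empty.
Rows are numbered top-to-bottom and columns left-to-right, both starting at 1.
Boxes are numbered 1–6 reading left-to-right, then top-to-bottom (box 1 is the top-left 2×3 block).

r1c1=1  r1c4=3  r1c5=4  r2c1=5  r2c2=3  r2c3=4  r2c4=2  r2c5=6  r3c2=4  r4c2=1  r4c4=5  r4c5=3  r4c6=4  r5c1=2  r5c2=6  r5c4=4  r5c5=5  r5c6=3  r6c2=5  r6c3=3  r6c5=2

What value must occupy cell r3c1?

3

Cell r3c1 itself could take any of {3, 6} by direct elimination.
Consider where 3 can go in row 3.
r3c3 is out (column 3 already has a 3).
r3c4 is out (column 4 already has a 3).
r3c5 is out (column 5 already has a 3).
r3c6 is out (column 6 already has a 3).
So the only cell in row 3 that can hold 3 is r3c1.
Therefore r3c1 = 3.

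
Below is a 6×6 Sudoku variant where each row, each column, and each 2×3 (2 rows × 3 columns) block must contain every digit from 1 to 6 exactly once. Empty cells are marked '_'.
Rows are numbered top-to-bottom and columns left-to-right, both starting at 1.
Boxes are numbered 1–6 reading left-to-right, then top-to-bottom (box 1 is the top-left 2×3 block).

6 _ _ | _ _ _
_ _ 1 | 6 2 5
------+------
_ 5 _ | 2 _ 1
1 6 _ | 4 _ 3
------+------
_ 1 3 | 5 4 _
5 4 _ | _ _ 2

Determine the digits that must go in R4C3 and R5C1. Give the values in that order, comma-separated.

For R4C3:
  Row 4 already contains {1, 3, 4, 6}.
  Column 3 already contains {1, 3}.
  Its 2×3 block (box 3) already contains {1, 5, 6}.
  The only value from 1–6 not eliminated is 2, so R4C3 = 2.
For R5C1:
  Row 5 already contains {1, 3, 4, 5}.
  Column 1 already contains {1, 5, 6}.
  Its 2×3 block (box 5) already contains {1, 3, 4, 5}.
  The only value from 1–6 not eliminated is 2, so R5C1 = 2.

2,2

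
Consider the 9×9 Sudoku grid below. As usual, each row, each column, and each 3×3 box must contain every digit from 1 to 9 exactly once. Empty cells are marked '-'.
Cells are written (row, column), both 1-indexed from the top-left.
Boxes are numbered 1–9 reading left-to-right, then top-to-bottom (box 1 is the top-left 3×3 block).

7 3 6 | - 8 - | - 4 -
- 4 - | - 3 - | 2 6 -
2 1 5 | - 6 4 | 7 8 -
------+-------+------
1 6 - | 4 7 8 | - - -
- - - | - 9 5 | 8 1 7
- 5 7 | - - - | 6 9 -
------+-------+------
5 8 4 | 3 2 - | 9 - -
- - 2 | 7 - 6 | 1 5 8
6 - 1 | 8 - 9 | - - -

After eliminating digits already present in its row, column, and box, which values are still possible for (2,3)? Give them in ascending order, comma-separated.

8,9

Row 2 already contains {2, 3, 4, 6}.
Column 3 already contains {1, 2, 4, 5, 6, 7}.
Its 3×3 block (box 1) already contains {1, 2, 3, 4, 5, 6, 7}.
Removing those from 1–9 leaves {8, 9} as the candidates for (2,3).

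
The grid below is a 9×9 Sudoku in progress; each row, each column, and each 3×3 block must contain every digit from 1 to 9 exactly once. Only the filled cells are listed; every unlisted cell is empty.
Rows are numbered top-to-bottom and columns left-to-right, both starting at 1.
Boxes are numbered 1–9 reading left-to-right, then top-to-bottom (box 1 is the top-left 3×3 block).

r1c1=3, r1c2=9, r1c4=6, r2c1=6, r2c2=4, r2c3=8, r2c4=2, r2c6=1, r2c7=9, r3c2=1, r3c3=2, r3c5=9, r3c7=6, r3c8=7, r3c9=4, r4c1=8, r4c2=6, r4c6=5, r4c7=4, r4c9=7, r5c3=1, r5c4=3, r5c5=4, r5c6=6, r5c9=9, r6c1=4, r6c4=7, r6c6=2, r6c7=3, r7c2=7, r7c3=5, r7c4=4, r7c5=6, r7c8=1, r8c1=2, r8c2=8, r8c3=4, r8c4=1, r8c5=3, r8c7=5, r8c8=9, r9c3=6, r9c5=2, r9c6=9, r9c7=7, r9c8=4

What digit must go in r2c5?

7

Cell r2c5 itself could take any of {5, 7} by direct elimination.
Consider where 7 can go in row 2.
r2c8 is out (column 8 already has a 7).
r2c9 is out (column 9 already has a 7).
So the only cell in row 2 that can hold 7 is r2c5.
Therefore r2c5 = 7.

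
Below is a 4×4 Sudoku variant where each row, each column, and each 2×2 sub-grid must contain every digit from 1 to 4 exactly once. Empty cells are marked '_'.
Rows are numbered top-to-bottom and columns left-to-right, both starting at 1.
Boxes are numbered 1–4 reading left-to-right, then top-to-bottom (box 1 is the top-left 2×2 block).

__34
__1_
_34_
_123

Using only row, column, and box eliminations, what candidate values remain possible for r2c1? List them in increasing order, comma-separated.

2,3,4

Row 2 already contains {1}.
Column 1 already contains {}.
Its 2×2 block (box 1) already contains {}.
Removing those from 1–4 leaves {2, 3, 4} as the candidates for r2c1.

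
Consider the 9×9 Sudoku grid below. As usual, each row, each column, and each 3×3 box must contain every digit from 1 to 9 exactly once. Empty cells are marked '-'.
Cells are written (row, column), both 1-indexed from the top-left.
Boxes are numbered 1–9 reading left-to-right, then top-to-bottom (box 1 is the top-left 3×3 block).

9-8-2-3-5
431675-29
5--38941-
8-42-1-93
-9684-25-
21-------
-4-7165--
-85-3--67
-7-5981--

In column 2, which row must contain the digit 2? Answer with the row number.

Consider where 2 can go in column 2.
(1,2) is out (row 1 already has a 2).
(4,2) is out (row 4 already has a 2).
So the only cell in column 2 that can hold 2 is (3,2).
That is row 3.

3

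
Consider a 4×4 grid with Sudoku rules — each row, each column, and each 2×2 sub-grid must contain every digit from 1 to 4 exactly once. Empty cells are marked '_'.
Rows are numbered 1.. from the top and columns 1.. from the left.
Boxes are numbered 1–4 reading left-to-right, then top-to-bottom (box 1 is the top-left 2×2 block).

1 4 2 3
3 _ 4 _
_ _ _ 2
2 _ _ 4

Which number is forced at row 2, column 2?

2

Row 2 already contains {3, 4}.
Column 2 already contains {4}.
Its 2×2 block (box 1) already contains {1, 3, 4}.
The only value from 1–4 not eliminated is 2, so row 2, column 2 = 2.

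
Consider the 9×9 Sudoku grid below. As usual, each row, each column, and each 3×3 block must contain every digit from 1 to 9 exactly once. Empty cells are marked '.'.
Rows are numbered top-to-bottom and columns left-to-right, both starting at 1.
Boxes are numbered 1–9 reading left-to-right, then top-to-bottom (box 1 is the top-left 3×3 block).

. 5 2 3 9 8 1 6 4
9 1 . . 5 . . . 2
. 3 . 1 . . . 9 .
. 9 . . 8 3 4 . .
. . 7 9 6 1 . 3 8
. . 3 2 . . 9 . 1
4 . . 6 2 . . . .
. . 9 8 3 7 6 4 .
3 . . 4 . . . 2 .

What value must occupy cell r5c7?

Cell r5c7 itself could take any of {2, 5} by direct elimination.
Consider where 2 can go in box 6.
r4c8 is out (column 8 already has a 2).
r4c9 is out (column 9 already has a 2).
r6c8 is out (row 6 already has a 2).
So the only cell in box 6 that can hold 2 is r5c7.
Therefore r5c7 = 2.

2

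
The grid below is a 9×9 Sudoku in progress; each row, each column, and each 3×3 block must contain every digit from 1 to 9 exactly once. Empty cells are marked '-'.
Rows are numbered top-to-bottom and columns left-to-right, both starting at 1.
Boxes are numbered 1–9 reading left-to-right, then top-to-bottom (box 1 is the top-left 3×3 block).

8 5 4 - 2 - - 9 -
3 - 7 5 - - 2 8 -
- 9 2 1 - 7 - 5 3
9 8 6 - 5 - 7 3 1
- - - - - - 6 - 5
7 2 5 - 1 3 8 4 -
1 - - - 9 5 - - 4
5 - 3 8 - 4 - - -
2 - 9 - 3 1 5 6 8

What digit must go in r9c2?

4

Cell r9c2 itself could take any of {4, 7} by direct elimination.
Consider where 4 can go in box 7.
r7c2 is out (row 7 already has a 4).
r7c3 is out (row 7 already has a 4).
r8c2 is out (row 8 already has a 4).
So the only cell in box 7 that can hold 4 is r9c2.
Therefore r9c2 = 4.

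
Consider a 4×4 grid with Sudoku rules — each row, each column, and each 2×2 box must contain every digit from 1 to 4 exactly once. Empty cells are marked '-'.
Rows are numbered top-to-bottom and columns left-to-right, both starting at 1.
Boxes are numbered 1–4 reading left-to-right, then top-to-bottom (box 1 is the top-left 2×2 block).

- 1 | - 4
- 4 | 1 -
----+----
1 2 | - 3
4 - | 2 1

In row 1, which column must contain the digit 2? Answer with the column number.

1

Consider where 2 can go in row 1.
R1C3 is out (column 3 already has a 2).
So the only cell in row 1 that can hold 2 is R1C1.
That is column 1.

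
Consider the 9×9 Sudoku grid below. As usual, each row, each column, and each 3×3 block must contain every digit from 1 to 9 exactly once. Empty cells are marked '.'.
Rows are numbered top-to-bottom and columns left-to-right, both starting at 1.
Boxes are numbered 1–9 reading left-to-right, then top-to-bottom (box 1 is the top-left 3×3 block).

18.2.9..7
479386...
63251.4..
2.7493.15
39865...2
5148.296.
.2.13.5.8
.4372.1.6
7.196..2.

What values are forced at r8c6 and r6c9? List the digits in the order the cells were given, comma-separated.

For r8c6:
  Consider where 5 can go in row 8.
  r8c1 is out (column 1 already has a 5).
  r8c8 is out (box 9 already has a 5).
  So the only cell in row 8 that can hold 5 is r8c6.
  So r8c6 = 5.
For r6c9:
  Row 6 already contains {1, 2, 4, 5, 6, 8, 9}.
  Column 9 already contains {2, 5, 6, 7, 8}.
  Its 3×3 block (box 6) already contains {1, 2, 5, 6, 9}.
  The only value from 1–9 not eliminated is 3, so r6c9 = 3.

5,3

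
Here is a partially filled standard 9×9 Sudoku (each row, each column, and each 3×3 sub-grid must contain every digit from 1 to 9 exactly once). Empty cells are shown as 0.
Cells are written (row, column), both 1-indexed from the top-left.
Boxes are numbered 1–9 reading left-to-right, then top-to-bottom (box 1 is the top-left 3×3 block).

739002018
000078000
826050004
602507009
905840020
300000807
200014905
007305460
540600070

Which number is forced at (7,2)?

6

Cell (7,2) itself could take any of {6, 8} by direct elimination.
Consider where 6 can go in row 7.
(7,3) is out (column 3 already has a 6).
(7,4) is out (column 4 already has a 6).
(7,8) is out (column 8 already has a 6).
So the only cell in row 7 that can hold 6 is (7,2).
Therefore (7,2) = 6.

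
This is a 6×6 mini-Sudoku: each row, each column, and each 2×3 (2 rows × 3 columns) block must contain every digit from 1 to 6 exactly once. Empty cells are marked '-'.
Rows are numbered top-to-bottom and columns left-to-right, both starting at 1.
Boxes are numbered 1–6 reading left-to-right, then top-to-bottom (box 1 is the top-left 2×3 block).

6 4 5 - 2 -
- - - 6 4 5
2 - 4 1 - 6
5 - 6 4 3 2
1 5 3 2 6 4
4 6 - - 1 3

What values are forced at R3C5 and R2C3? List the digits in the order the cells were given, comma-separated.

For R3C5:
  Row 3 already contains {1, 2, 4, 6}.
  Column 5 already contains {1, 2, 3, 4, 6}.
  Its 2×3 block (box 4) already contains {1, 2, 3, 4, 6}.
  The only value from 1–6 not eliminated is 5, so R3C5 = 5.
For R2C3:
  Consider where 1 can go in column 3.
  R6C3 is out (row 6 already has a 1).
  So the only cell in column 3 that can hold 1 is R2C3.
  So R2C3 = 1.

5,1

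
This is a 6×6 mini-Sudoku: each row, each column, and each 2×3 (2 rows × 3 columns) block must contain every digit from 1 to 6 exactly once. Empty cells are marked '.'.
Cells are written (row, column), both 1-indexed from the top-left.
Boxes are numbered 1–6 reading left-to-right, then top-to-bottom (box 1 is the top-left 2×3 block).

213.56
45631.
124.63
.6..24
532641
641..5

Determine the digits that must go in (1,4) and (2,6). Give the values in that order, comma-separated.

For (1,4):
  Row 1 already contains {1, 2, 3, 5, 6}.
  Column 4 already contains {3, 6}.
  Its 2×3 block (box 2) already contains {1, 3, 5, 6}.
  The only value from 1–6 not eliminated is 4, so (1,4) = 4.
For (2,6):
  Row 2 already contains {1, 3, 4, 5, 6}.
  Column 6 already contains {1, 3, 4, 5, 6}.
  Its 2×3 block (box 2) already contains {1, 3, 5, 6}.
  The only value from 1–6 not eliminated is 2, so (2,6) = 2.

4,2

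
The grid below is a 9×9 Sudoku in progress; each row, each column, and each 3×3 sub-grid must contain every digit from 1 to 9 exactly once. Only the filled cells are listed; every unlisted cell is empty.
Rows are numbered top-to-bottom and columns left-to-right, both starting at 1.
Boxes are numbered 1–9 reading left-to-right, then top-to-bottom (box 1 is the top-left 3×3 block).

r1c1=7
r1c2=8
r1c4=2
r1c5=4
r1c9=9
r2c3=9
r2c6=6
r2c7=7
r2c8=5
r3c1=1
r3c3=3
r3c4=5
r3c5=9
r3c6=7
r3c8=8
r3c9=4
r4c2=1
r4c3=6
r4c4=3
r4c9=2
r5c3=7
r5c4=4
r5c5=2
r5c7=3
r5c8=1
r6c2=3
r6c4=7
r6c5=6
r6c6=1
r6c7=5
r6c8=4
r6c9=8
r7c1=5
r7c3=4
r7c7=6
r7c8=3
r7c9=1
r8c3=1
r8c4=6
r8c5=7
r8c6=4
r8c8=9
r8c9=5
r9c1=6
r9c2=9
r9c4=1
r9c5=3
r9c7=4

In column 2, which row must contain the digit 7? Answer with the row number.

7

Consider where 7 can go in column 2.
r2c2 is out (row 2 already has a 7).
r3c2 is out (row 3 already has a 7).
r5c2 is out (row 5 already has a 7).
r8c2 is out (row 8 already has a 7).
So the only cell in column 2 that can hold 7 is r7c2.
That is row 7.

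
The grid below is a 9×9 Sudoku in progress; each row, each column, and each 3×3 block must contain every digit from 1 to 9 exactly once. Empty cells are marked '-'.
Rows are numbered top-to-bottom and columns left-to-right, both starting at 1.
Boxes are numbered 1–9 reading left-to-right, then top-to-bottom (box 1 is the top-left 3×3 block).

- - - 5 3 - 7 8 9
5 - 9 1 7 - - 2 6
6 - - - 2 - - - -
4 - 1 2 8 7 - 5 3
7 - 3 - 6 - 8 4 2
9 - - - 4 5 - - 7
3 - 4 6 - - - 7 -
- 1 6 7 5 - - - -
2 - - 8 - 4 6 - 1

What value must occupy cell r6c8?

6

Cell r6c8 itself could take any of {1, 6} by direct elimination.
Consider where 6 can go in box 6.
r4c7 is out (column 7 already has a 6).
r6c7 is out (column 7 already has a 6).
So the only cell in box 6 that can hold 6 is r6c8.
Therefore r6c8 = 6.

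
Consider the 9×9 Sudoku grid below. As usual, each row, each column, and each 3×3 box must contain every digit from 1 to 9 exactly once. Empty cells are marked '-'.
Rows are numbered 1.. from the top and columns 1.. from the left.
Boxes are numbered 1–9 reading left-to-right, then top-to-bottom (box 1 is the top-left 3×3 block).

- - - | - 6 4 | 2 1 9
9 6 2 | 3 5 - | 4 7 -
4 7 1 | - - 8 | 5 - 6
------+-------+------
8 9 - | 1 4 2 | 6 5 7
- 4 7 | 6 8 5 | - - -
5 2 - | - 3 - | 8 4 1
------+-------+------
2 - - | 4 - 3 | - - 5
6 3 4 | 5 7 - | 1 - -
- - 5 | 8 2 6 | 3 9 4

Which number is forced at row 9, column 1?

7

Cell row 9, column 1 itself could take any of {1, 7} by direct elimination.
Consider where 7 can go in row 9.
row 9, column 2 is out (column 2 already has a 7).
So the only cell in row 9 that can hold 7 is row 9, column 1.
Therefore row 9, column 1 = 7.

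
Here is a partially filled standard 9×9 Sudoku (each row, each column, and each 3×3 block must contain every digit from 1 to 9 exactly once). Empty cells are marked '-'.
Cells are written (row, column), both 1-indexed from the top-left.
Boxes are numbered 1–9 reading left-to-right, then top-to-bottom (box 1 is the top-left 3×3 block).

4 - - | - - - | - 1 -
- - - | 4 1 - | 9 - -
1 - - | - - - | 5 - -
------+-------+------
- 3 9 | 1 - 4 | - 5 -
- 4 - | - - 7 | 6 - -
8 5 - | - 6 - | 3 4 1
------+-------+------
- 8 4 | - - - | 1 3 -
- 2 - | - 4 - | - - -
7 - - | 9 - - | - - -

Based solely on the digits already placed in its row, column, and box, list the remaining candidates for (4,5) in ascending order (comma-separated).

2,8

Row 4 already contains {1, 3, 4, 5, 9}.
Column 5 already contains {1, 4, 6}.
Its 3×3 block (box 5) already contains {1, 4, 6, 7}.
Removing those from 1–9 leaves {2, 8} as the candidates for (4,5).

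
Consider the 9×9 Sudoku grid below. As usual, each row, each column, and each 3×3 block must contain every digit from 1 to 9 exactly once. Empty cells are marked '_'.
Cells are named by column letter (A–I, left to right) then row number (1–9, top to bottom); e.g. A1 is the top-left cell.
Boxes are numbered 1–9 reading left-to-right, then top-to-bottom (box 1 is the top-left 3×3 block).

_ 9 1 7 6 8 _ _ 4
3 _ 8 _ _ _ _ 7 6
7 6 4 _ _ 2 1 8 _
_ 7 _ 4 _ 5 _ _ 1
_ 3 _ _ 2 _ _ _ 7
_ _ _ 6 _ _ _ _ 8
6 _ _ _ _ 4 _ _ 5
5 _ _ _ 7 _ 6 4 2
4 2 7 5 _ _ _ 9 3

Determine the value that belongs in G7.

Cell G7 itself could take any of {7, 8} by direct elimination.
Consider where 7 can go in row 7.
B7 is out (column B already has a 7).
C7 is out (column C already has a 7).
D7 is out (column D already has a 7).
E7 is out (column E already has a 7).
H7 is out (column H already has a 7).
So the only cell in row 7 that can hold 7 is G7.
Therefore G7 = 7.

7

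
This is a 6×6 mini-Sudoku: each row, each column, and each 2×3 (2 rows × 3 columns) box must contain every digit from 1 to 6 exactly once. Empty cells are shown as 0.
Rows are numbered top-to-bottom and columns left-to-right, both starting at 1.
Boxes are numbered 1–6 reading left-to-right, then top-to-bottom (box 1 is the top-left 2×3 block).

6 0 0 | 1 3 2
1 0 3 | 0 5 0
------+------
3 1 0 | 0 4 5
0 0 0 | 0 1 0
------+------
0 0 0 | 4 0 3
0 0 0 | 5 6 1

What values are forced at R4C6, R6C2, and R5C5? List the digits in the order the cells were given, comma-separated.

For R4C6:
  Row 4 already contains {1}.
  Column 6 already contains {1, 2, 3, 5}.
  Its 2×3 block (box 4) already contains {1, 4, 5}.
  The only value from 1–6 not eliminated is 6, so R4C6 = 6.
For R6C2:
  Consider where 3 can go in column 2.
  R1C2 is out (row 1 already has a 3).
  R2C2 is out (row 2 already has a 3).
  R4C2 is out (box 3 already has a 3).
  R5C2 is out (row 5 already has a 3).
  So the only cell in column 2 that can hold 3 is R6C2.
  So R6C2 = 3.
For R5C5:
  Row 5 already contains {3, 4}.
  Column 5 already contains {1, 3, 4, 5, 6}.
  Its 2×3 block (box 6) already contains {1, 3, 4, 5, 6}.
  The only value from 1–6 not eliminated is 2, so R5C5 = 2.

6,3,2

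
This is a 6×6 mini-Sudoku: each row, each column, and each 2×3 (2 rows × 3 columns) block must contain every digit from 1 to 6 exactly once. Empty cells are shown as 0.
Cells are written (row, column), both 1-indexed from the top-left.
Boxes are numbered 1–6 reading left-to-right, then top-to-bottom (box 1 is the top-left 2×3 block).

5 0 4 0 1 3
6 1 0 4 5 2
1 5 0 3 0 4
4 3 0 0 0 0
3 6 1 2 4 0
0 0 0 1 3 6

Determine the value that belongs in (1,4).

Row 1 already contains {1, 3, 4, 5}.
Column 4 already contains {1, 2, 3, 4}.
Its 2×3 block (box 2) already contains {1, 2, 3, 4, 5}.
The only value from 1–6 not eliminated is 6, so (1,4) = 6.

6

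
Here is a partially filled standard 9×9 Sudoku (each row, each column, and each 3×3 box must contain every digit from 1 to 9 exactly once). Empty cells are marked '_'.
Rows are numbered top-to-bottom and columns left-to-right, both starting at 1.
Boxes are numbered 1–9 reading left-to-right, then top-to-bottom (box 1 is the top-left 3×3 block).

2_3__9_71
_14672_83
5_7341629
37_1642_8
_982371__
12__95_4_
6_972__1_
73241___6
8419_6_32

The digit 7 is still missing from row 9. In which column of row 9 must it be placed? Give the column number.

Consider where 7 can go in row 9.
R9C5 is out (column 5 already has a 7).
So the only cell in row 9 that can hold 7 is R9C7.
That is column 7.

7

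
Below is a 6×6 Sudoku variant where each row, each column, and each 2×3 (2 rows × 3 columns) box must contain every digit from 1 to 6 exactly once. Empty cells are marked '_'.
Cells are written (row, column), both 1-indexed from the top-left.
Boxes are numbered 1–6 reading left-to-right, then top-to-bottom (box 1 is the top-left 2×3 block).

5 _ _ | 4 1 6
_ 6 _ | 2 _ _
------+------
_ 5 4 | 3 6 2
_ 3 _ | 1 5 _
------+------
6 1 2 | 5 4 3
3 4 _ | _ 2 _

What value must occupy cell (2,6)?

Row 2 already contains {2, 6}.
Column 6 already contains {2, 3, 6}.
Its 2×3 block (box 2) already contains {1, 2, 4, 6}.
The only value from 1–6 not eliminated is 5, so (2,6) = 5.

5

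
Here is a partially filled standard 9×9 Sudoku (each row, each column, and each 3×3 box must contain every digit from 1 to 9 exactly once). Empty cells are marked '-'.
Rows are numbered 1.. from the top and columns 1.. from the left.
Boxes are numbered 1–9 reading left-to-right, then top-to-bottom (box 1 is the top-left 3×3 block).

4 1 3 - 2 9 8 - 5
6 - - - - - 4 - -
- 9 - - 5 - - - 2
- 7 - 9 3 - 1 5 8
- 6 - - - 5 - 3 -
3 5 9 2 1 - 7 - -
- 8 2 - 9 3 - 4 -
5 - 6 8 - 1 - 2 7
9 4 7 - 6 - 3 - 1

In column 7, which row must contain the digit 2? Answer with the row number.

Consider where 2 can go in column 7.
row 3, column 7 is out (row 3 already has a 2).
row 7, column 7 is out (row 7 already has a 2).
row 8, column 7 is out (row 8 already has a 2).
So the only cell in column 7 that can hold 2 is row 5, column 7.
That is row 5.

5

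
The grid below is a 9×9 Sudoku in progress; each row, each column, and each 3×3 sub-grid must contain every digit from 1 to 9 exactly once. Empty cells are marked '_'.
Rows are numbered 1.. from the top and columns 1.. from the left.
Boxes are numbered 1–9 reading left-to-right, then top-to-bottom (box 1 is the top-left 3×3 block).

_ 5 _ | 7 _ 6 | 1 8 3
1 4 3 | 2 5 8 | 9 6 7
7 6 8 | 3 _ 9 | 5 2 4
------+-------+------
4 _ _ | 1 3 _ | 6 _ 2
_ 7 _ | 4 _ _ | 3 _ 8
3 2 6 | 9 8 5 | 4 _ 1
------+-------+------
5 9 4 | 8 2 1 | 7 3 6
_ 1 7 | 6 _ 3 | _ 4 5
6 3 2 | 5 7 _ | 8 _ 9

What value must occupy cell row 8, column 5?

Row 8 already contains {1, 3, 4, 5, 6, 7}.
Column 5 already contains {2, 3, 5, 7, 8}.
Its 3×3 block (box 8) already contains {1, 2, 3, 5, 6, 7, 8}.
The only value from 1–9 not eliminated is 9, so row 8, column 5 = 9.

9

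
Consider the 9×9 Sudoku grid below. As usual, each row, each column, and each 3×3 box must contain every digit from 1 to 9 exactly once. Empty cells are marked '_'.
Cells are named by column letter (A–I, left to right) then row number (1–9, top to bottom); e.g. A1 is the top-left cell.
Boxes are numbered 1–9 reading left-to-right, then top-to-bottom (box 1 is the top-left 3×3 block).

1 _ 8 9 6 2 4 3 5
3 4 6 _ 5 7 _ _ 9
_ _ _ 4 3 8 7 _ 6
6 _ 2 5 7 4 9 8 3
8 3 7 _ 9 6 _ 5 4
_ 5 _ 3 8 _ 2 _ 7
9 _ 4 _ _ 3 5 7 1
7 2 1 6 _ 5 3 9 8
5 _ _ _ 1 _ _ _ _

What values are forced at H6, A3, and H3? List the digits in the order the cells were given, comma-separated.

For H6:
  Consider where 6 can go in row 6.
  A6 is out (column A already has a 6).
  C6 is out (column C already has a 6).
  F6 is out (column F already has a 6).
  So the only cell in row 6 that can hold 6 is H6.
  So H6 = 6.
For A3:
  Row 3 already contains {3, 4, 6, 7, 8}.
  Column A already contains {1, 3, 5, 6, 7, 8, 9}.
  Its 3×3 block (box 1) already contains {1, 3, 4, 6, 8}.
  The only value from 1–9 not eliminated is 2, so A3 = 2.
For H3:
  Consider where 1 can go in row 3.
  A3 is out (column A already has a 1).
  B3 is out (box 1 already has a 1).
  C3 is out (column C already has a 1).
  So the only cell in row 3 that can hold 1 is H3.
  So H3 = 1.

6,2,1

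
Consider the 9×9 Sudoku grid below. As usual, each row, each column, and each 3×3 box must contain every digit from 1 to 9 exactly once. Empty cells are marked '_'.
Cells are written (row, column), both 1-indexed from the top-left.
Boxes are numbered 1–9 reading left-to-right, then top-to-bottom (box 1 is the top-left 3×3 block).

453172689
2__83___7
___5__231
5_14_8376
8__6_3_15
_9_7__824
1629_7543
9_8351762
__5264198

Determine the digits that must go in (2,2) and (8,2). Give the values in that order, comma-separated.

1,4

For (2,2):
  Row 2 already contains {2, 3, 7, 8}.
  Column 2 already contains {5, 6, 9}.
  Its 3×3 block (box 1) already contains {2, 3, 4, 5}.
  The only value from 1–9 not eliminated is 1, so (2,2) = 1.
For (8,2):
  Row 8 already contains {1, 2, 3, 5, 6, 7, 8, 9}.
  Column 2 already contains {5, 6, 9}.
  Its 3×3 block (box 7) already contains {1, 2, 5, 6, 8, 9}.
  The only value from 1–9 not eliminated is 4, so (8,2) = 4.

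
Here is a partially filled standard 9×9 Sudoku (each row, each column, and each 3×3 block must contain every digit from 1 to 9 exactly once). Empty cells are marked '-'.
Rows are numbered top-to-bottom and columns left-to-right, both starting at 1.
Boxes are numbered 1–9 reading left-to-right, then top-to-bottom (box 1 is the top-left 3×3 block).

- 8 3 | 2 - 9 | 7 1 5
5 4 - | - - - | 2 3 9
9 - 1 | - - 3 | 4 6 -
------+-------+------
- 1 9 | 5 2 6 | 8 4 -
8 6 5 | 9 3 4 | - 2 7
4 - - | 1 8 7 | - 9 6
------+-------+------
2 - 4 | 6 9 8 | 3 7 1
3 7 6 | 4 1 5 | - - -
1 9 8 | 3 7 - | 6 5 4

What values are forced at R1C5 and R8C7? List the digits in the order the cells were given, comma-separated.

For R1C5:
  Consider where 4 can go in box 2.
  R2C4 is out (row 2 already has a 4).
  R2C5 is out (row 2 already has a 4).
  R2C6 is out (row 2 already has a 4).
  R3C4 is out (row 3 already has a 4).
  R3C5 is out (row 3 already has a 4).
  So the only cell in box 2 that can hold 4 is R1C5.
  So R1C5 = 4.
For R8C7:
  Row 8 already contains {1, 3, 4, 5, 6, 7}.
  Column 7 already contains {2, 3, 4, 6, 7, 8}.
  Its 3×3 block (box 9) already contains {1, 3, 4, 5, 6, 7}.
  The only value from 1–9 not eliminated is 9, so R8C7 = 9.

4,9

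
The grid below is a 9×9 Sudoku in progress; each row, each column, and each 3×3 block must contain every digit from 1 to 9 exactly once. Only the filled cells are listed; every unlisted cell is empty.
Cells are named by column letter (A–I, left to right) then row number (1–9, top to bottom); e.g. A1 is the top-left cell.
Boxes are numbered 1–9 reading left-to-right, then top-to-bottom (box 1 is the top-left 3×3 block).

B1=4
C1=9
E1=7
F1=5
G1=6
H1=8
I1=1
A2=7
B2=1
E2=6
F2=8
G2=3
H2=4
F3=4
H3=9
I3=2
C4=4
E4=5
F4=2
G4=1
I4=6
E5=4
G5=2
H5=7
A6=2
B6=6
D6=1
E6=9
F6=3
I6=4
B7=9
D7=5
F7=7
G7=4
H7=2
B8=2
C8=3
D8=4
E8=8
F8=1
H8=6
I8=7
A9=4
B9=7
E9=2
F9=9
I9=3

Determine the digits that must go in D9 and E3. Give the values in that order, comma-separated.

For D9:
  Row 9 already contains {2, 3, 4, 7, 9}.
  Column D already contains {1, 4, 5}.
  Its 3×3 block (box 8) already contains {1, 2, 4, 5, 7, 8, 9}.
  The only value from 1–9 not eliminated is 6, so D9 = 6.
For E3:
  Consider where 1 can go in row 3.
  A3 is out (box 1 already has a 1).
  B3 is out (column B already has a 1).
  C3 is out (box 1 already has a 1).
  D3 is out (column D already has a 1).
  G3 is out (column G already has a 1).
  So the only cell in row 3 that can hold 1 is E3.
  So E3 = 1.

6,1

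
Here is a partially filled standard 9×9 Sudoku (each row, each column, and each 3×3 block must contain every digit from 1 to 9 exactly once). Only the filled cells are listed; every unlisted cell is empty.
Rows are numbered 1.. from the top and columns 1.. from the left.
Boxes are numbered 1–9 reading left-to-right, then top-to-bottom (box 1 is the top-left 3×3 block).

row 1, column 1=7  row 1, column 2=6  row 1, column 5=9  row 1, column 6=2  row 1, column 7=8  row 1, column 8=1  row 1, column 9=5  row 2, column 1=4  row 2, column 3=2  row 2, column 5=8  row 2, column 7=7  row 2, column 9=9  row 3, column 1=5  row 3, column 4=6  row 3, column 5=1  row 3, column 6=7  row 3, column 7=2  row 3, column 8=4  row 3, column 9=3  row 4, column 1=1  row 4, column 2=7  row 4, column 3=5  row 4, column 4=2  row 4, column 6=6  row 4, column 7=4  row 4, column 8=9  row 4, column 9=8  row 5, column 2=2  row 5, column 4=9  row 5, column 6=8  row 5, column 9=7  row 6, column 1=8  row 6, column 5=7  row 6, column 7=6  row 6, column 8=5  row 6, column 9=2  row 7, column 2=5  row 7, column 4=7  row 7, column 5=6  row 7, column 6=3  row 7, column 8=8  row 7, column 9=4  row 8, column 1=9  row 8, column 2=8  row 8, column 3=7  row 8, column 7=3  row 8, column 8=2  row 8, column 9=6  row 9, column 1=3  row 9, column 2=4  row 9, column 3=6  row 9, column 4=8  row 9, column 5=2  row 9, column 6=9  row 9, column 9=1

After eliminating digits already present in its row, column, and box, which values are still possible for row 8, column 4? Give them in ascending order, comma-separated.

Row 8 already contains {2, 3, 6, 7, 8, 9}.
Column 4 already contains {2, 6, 7, 8, 9}.
Its 3×3 block (box 8) already contains {2, 3, 6, 7, 8, 9}.
Removing those from 1–9 leaves {1, 4, 5} as the candidates for row 8, column 4.

1,4,5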